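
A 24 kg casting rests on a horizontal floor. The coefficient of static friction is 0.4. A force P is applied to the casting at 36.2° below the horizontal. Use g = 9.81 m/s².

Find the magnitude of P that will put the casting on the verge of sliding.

N = m g + P sin α (the push presses the casting into the horizontal floor).
At impending slip, P cos α = μ_s N = μ_s (m g + P sin α).
Solving: P (cos α − μ_s sin α) = μ_s m g → P = 0.4×235/(cos 36.2° − 0.4 sin 36.2°) = 94.2/0.5707 = 165 N.

P ≈ 165 N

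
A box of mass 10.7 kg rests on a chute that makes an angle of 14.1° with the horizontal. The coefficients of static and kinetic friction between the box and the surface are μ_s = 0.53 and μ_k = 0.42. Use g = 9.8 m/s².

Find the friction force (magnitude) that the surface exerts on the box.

The normal reaction is N = m g cos θ = 101.7 N.
For equilibrium along the incline, friction must balance the weight component: f = m g sin θ = 25.55 N up the slope.
Maximum static friction available: μ_s N = 0.53 × 101.7 = 53.9 N.
Since |25.55| ≤ 53.9 N, the box remains in static equilibrium and friction takes exactly the required value.

f ≈ 25.5 N (up the incline)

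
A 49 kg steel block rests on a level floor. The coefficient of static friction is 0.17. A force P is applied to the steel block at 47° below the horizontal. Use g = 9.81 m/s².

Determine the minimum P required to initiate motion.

P ≈ 147 N

N = m g + P sin α (the push presses the steel block into the level floor).
At impending slip, P cos α = μ_s N = μ_s (m g + P sin α).
Solving: P (cos α − μ_s sin α) = μ_s m g → P = 0.17×481/(cos 47° − 0.17 sin 47°) = 81.7/0.5577 = 147 N.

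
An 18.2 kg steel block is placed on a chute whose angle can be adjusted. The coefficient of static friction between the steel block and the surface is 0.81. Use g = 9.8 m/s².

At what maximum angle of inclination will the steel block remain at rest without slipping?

At the slip threshold, m g sin θ = μ_s · m g cos θ, so tan θ = μ_s.
θ_max = arctan(0.81) = 39°.

θ_max ≈ 39°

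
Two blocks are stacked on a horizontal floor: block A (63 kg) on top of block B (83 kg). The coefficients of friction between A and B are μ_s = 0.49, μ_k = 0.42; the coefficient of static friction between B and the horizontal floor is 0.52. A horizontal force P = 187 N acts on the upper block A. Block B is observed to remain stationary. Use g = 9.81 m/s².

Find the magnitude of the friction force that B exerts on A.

f ≈ 187 N

The normal force B exerts on A is simply A's weight, N₁ = 618 N.
So the A–B interface can sustain at most μ_s N₁ = 302.8 N of static friction.
P = 187 N is within that limit, so A and B move together (both at rest); the A–B friction is simply f₁ = P = 187 N.
B experiences an equal 187 N forward from A (third law). B is in equilibrium, so the floor supplies f₂ = 187 N of static friction (limit μ_s(m_A+m_B)g = 744.8 N, not exceeded).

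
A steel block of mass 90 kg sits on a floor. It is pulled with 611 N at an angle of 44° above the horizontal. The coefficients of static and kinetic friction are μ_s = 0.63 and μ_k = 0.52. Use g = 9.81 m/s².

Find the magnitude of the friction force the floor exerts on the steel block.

f ≈ 238 N

The vertical component of P reduces the normal force: N = m g − P sin α = 882.9 − 424.4 = 458.5 N.
The horizontal driving force is P cos α = 439.5 N, so equilibrium needs friction f = 439.5 N.
μ_s N = 0.63 × 458.5 = 288.8 N.
439.5 > 288.8 N → the steel block slides; f = μ_k N = 0.52×458.5 = 238 N.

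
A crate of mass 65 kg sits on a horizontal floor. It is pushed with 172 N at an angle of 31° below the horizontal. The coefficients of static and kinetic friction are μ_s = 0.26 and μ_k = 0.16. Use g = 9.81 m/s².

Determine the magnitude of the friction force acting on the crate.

f ≈ 147 N

N = m g + P sin α = 637.6 + 172×sin 31° = 726.2 N.
The horizontal driving force is P cos α = 147.4 N, so equilibrium needs friction f = 147.4 N.
μ_s N = 0.26 × 726.2 = 188.8 N.
147.4 ≤ 188.8 N → static; friction equals the required 147 N.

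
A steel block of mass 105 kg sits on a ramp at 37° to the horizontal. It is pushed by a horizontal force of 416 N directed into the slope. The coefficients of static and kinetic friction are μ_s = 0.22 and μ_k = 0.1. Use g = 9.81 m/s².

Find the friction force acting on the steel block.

f ≈ 107 N (up the incline)

Normal direction: N = m g cos θ + P sin θ = 1073 N.
Along the incline, the net driving force (taking up-slope positive) is P cos θ − m g sin θ = 332.2 − 619.9 = -287.7 N, so equilibrium requires friction f = 287.7 N (up-slope).
Maximum static friction: μ_s N = 0.22 × 1073 = 236.1 N.
|f_req| = 287.7 > 236.1 N → the steel block slides down the incline; f = μ_k N = 0.1 × 1073 = 107 N.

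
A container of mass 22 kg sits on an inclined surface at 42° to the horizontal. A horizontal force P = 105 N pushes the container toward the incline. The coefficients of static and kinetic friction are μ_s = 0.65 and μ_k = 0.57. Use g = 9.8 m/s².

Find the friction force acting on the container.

Resolve perpendicular to the incline: N = m g cos θ + P sin θ = 22×9.8×cos 42° + 105×sin 42° = 230.5 N.
Along the incline, the net driving force (taking up-slope positive) is P cos θ − m g sin θ = 78.03 − 144.3 = -66.23 N, so equilibrium requires friction f = 66.23 N (up-slope).
The limit of static friction is μ_s N = 149.8 N.
Since 66.23 N is within the 149.8 N limit, the container stays put and friction is exactly 66.2 N.

f ≈ 66.2 N (up the incline)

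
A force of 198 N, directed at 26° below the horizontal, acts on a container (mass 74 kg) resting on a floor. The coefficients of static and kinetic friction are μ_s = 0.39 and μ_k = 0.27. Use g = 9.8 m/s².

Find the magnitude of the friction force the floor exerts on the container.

N = m g + P sin α = 725.2 + 198×sin 26° = 812 N.
Horizontally, friction must balance P cos α = 178 N.
μ_s N = 0.39 × 812 = 316.7 N.
178 ≤ 316.7 N → static; friction equals the required 178 N.

f ≈ 178 N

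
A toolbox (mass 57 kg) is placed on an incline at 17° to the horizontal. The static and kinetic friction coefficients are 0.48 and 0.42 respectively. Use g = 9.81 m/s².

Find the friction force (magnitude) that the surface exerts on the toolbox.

Normal force: N = m g cos θ = 57 × 9.81 × cos 17° = 534.7 N.
Along the slope the weight component is m g sin θ = 163.5 N; friction must supply exactly this, acting up-slope.
The static-friction ceiling is μ_s N = 0.48 × 534.7 = 256.7 N.
Since |163.5| ≤ 256.7 N, no slip — friction simply equals what equilibrium demands.

f ≈ 163 N (up the incline)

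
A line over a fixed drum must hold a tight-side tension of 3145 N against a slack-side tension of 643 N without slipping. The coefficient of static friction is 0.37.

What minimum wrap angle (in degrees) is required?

T₂/T₁ = e^{μβ} → β = ln(T₂/T₁)/μ.
β = ln(3145/643)/0.37 = 1.587/0.37 = 4.29 rad.
In degrees: β = 4.29 × 180/π = 246°.

β_min ≈ 246°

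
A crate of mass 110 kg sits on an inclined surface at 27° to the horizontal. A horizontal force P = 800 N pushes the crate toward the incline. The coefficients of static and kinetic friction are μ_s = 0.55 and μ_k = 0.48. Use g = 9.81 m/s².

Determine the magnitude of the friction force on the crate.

Normal direction: N = m g cos θ + P sin θ = 1325 N.
Parallel to the incline: P cos θ − m g sin θ = 712.8 − 489.9 = 222.9 N; the friction needed to balance this is 222.9 N acting down the slope.
The limit of static friction is μ_s N = 728.6 N.
Since 222.9 N is within the 728.6 N limit, the crate stays put and friction is exactly 223 N.

f ≈ 223 N (down the incline)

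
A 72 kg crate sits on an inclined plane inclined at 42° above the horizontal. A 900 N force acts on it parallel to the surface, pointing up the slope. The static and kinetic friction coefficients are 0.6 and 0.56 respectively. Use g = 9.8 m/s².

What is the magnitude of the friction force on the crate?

f ≈ 294 N (down the incline)

The normal reaction is N = m g cos θ = 524.4 N.
The friction needed for equilibrium is m g sin θ − P = 472.1 − 900 = -427.9 N, measured positive up-slope.
Maximum static friction available: μ_s N = 0.6 × 524.4 = 314.6 N.
Since |-427.9| > 314.6 N, static friction cannot hold it; the crate slides up the incline and kinetic friction applies: f = μ_k N = 0.56 × 524.4 = 294 N.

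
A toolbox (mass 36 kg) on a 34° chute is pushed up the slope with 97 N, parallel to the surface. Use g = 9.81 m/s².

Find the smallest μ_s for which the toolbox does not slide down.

μ_s,min ≈ 0.343

N = m g cos θ = 292.8 N.
Friction must make up the shortfall along the incline: f = m g sin θ − P = 197.5 − 97 = 100.5 N.
At the threshold f = μ_s N, so μ_s,min = 100.5/292.8 = 0.343.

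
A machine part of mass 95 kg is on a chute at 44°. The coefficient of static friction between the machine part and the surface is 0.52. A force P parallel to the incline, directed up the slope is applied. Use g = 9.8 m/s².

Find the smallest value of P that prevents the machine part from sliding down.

The machine part tends to slide down (tan θ > μ_s), so at the point of impending slip friction acts up-slope at its limit: f = μ_s N.
P is parallel to the surface, so N = m g cos θ = 670 N.
Along the incline: P + μ_s N = m g sin θ, so P = 647 − 0.52×670 = 298 N.

P_min ≈ 298 N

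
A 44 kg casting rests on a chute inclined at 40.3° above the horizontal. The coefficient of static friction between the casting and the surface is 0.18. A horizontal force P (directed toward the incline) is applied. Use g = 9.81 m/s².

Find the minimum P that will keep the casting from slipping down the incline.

P_min ≈ 250 N

The casting tends to slide down (tan θ > μ_s), so at the point of impending slip friction acts up-slope at its limit: f = μ_s N.
Perpendicular to the incline: N = m g cos θ + P sin θ.
Along the incline: P cos θ + μ_s N = m g sin θ, i.e. P cos θ + μ_s (m g cos θ + P sin θ) = m g sin θ.
Solving, P (cos θ + μ_s sin θ) = m g (sin θ − μ_s cos θ), so P = 432×0.5095/0.8791 = 250 N.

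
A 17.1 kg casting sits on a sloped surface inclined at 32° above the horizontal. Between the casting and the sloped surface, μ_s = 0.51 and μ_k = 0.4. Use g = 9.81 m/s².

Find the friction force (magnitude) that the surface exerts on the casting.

The normal reaction is N = m g cos θ = 142.3 N.
Along the slope the weight component is m g sin θ = 88.89 N; friction must supply exactly this, acting up-slope.
Maximum static friction available: μ_s N = 0.51 × 142.3 = 72.55 N.
Since |88.89| > 72.55 N, static friction cannot hold it; the casting slides down the incline and kinetic friction applies: f = μ_k N = 0.4 × 142.3 = 56.9 N.

f ≈ 56.9 N (up the incline)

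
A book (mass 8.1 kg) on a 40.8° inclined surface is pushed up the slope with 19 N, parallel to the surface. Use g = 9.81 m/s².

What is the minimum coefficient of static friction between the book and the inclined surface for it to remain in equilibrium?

μ_s,min ≈ 0.547

N = m g cos θ = 60.15 N.
Friction must make up the shortfall along the incline: f = m g sin θ − P = 51.92 − 19 = 32.92 N.
At the threshold f = μ_s N, so μ_s,min = 32.92/60.15 = 0.547.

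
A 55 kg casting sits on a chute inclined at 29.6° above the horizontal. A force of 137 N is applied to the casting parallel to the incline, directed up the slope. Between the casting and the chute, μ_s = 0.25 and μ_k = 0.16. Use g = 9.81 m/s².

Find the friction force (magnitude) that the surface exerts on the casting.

The normal reaction is N = m g cos θ = 469.1 N.
The friction needed for equilibrium is m g sin θ − P = 266.5 − 137 = 129.5 N, measured positive up-slope.
Static friction can supply at most μ_s N = 117.3 N.
|129.5| exceeds 117.3 N, so the casting slips down-slope; friction is kinetic, f = μ_k N = 0.16×469.1 = 75.1 N.

f ≈ 75.1 N (up the incline)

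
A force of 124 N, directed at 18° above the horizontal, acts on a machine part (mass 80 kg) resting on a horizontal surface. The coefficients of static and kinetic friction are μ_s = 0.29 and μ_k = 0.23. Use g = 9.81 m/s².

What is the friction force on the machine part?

Vertical equilibrium gives N = m g − P sin α = 746.5 N.
For equilibrium, f = P cos α = 124×cos 18° = 117.9 N.
μ_s N = 0.29 × 746.5 = 216.5 N.
Since 117.9 N does not exceed the limit, the machine part stays at rest and f = 118 N.

f ≈ 118 N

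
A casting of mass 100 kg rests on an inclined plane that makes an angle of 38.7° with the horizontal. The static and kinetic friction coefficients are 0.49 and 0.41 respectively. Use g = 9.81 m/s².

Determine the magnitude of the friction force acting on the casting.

f ≈ 314 N (up the incline)

Normal force: N = m g cos θ = 100 × 9.81 × cos 38.7° = 765.6 N.
Along the slope the weight component is m g sin θ = 613.4 N; friction must supply exactly this, acting up-slope.
Maximum static friction available: μ_s N = 0.49 × 765.6 = 375.1 N.
|613.4| exceeds 375.1 N, so the casting slips down-slope; friction is kinetic, f = μ_k N = 0.41×765.6 = 314 N.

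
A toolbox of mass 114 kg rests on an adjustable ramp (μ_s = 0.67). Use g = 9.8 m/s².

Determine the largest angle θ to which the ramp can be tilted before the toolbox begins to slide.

At the slip threshold, m g sin θ = μ_s · m g cos θ, so tan θ = μ_s.
θ_max = arctan(0.67) = 33.8°.

θ_max ≈ 33.8°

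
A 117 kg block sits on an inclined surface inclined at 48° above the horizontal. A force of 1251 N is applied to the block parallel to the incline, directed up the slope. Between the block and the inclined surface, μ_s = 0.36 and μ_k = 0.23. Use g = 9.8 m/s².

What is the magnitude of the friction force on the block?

f ≈ 176 N (down the incline)

Perpendicular to the surface, N = m g cos θ = 117·9.8·cos 48° = 767.2 N.
Parallel to the incline, ΣF = 0 gives f = m g sin θ − P = 852.1 − 1251 = -398.9 N (up-slope positive).
Static friction can supply at most μ_s N = 276.2 N.
Since |-398.9| > 276.2 N, static friction cannot hold it; the block slides up the incline and kinetic friction applies: f = μ_k N = 0.23 × 767.2 = 176 N.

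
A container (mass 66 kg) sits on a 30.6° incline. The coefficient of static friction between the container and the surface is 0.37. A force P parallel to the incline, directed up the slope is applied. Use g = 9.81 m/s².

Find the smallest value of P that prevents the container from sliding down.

P_min ≈ 123 N

The container tends to slide down (tan θ > μ_s), so at the point of impending slip friction acts up-slope at its limit: f = μ_s N.
P is parallel to the surface, so N = m g cos θ = 557 N.
Along the incline: P + μ_s N = m g sin θ, so P = 330 − 0.37×557 = 123 N.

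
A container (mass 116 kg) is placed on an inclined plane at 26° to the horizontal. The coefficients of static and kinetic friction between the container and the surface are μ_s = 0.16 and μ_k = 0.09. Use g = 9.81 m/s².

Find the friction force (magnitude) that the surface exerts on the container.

Normal force: N = m g cos θ = 116 × 9.81 × cos 26° = 1023 N.
For equilibrium along the incline, friction must balance the weight component: f = m g sin θ = 498.8 N up the slope.
The static-friction ceiling is μ_s N = 0.16 × 1023 = 163.6 N.
Since |498.8| > 163.6 N, static friction cannot hold it; the container slides down the incline and kinetic friction applies: f = μ_k N = 0.09 × 1023 = 92.1 N.

f ≈ 92.1 N (up the incline)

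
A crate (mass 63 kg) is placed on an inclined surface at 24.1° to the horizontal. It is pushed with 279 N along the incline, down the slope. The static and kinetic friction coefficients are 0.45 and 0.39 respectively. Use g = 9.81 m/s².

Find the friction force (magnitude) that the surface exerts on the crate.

Perpendicular to the surface, N = m g cos θ = 63·9.81·cos 24.1° = 564.2 N.
Parallel to the incline, ΣF = 0 gives f = m g sin θ + P = 252.4 + 279 = 531.4 N (up-slope positive).
Maximum static friction available: μ_s N = 0.45 × 564.2 = 253.9 N.
Since |531.4| > 253.9 N, static friction cannot hold it; the crate slides down the incline and kinetic friction applies: f = μ_k N = 0.39 × 564.2 = 220 N.

f ≈ 220 N (up the incline)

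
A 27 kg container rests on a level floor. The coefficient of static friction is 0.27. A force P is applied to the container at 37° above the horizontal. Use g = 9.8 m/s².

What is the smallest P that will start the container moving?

P ≈ 74.3 N

N = m g − P sin α (the pull lifts the container).
At impending slip, P cos α = μ_s N = μ_s (m g − P sin α).
Solving: P (cos α + μ_s sin α) = μ_s m g → P = 0.27×265/(cos 37° + 0.27 sin 37°) = 71.4/0.9611 = 74.3 N.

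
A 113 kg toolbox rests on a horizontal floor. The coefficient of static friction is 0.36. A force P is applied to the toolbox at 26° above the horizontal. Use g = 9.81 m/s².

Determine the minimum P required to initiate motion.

P ≈ 378 N

N = m g − P sin α (the pull lifts the toolbox).
At impending slip, P cos α = μ_s N = μ_s (m g − P sin α).
Solving: P (cos α + μ_s sin α) = μ_s m g → P = 0.36×1110/(cos 26° + 0.36 sin 26°) = 399/1.057 = 378 N.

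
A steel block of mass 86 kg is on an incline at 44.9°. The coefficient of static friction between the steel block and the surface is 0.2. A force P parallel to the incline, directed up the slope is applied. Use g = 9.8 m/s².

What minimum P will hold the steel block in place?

The steel block tends to slide down (tan θ > μ_s), so at the point of impending slip friction acts up-slope at its limit: f = μ_s N.
P is parallel to the surface, so N = m g cos θ = 597 N.
Along the incline: P + μ_s N = m g sin θ, so P = 595 − 0.2×597 = 476 N.

P_min ≈ 476 N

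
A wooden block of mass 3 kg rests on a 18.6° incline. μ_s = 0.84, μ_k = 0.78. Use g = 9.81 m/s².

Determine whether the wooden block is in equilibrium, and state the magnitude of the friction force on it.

f ≈ 9.39 N

N = m g cos θ = 27.9 N.
Down-slope weight component: m g sin θ = 9.39 N.
μ_s N = 23.4 N.
9.39 ≤ 23.4 N, so it stays put; friction = 9.39 N.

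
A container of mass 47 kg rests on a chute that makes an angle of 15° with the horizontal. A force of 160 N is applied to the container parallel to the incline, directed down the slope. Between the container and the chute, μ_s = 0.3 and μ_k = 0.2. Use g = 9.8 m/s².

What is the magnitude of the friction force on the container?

f ≈ 89 N (up the incline)

Normal force: N = m g cos θ = 47 × 9.8 × cos 15° = 444.9 N.
Parallel to the incline, ΣF = 0 gives f = m g sin θ + P = 119.2 + 160 = 279.2 N (up-slope positive).
The static-friction ceiling is μ_s N = 0.3 × 444.9 = 133.5 N.
|279.2| exceeds 133.5 N, so the container slips down-slope; friction is kinetic, f = μ_k N = 0.2×444.9 = 89 N.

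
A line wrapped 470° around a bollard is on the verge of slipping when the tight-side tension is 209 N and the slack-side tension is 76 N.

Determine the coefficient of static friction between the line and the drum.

μ ≈ 0.123

T₂/T₁ = e^{μβ} → μ = ln(T₂/T₁)/β.
β = 470° = 8.203 rad.
μ = ln(209/76)/8.203 = ln(2.75)/8.203 = 0.123.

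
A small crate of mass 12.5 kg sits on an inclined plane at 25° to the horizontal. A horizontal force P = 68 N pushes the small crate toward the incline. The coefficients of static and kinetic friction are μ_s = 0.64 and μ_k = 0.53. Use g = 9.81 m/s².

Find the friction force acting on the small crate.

f ≈ 9.81 N (down the incline)

Normal direction: N = m g cos θ + P sin θ = 139.9 N.
Along the incline, the net driving force (taking up-slope positive) is P cos θ − m g sin θ = 61.63 − 51.82 = 9.805 N, so equilibrium requires friction f = -9.805 N (down-slope).
The limit of static friction is μ_s N = 89.52 N.
|f_req| = 9.805 ≤ 89.52 N → the small crate is in equilibrium; friction equals the required value.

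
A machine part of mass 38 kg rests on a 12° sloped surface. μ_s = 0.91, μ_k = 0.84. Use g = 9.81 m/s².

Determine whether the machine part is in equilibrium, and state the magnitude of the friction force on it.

N = m g cos θ = 365 N.
Down-slope weight component: m g sin θ = 77.5 N.
μ_s N = 332 N.
77.5 ≤ 332 N, so it stays put; friction = 77.5 N.

f ≈ 77.5 N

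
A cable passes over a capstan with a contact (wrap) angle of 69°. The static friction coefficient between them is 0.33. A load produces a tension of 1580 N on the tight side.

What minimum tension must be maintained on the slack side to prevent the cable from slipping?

T_min ≈ 1060 N

Capstan equation at impending slip: T_tight/T_slack = e^{μβ}.
β = 69° = 1.204 rad; e^{μβ} = e^{0.33×1.204} = 1.488.
T_slack = T_tight / e^{μβ} = 1580 / 1.488 = 1060 N.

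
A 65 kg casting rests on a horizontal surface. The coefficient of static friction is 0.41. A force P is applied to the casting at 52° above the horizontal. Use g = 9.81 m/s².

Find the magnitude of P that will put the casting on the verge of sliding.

N = m g − P sin α (the pull lifts the casting).
At impending slip, P cos α = μ_s N = μ_s (m g − P sin α).
Solving: P (cos α + μ_s sin α) = μ_s m g → P = 0.41×638/(cos 52° + 0.41 sin 52°) = 261/0.9387 = 278 N.

P ≈ 278 N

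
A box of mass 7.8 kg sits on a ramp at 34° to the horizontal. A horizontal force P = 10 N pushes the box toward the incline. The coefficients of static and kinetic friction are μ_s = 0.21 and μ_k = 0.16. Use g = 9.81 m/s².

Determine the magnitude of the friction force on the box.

f ≈ 11 N (up the incline)

Resolve perpendicular to the incline: N = m g cos θ + P sin θ = 7.8×9.81×cos 34° + 10×sin 34° = 69.03 N.
Parallel to the incline: P cos θ − m g sin θ = 8.29 − 42.79 = -34.5 N; the friction needed to balance this is 34.5 N acting up the slope.
Maximum static friction: μ_s N = 0.21 × 69.03 = 14.5 N.
|f_req| = 34.5 > 14.5 N → the box slides down the incline; f = μ_k N = 0.16 × 69.03 = 11 N.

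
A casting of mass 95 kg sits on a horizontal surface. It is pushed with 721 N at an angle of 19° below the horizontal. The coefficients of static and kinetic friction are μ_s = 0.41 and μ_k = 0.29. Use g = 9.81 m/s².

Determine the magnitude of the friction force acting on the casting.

N = m g + P sin α = 932 + 721×sin 19° = 1167 N.
For equilibrium, f = P cos α = 721×cos 19° = 681.7 N.
The static-friction limit is μ_s N = 478.3 N.
The required friction exceeds μ_s N, so the casting moves and f = μ_k N = 338 N.

f ≈ 338 N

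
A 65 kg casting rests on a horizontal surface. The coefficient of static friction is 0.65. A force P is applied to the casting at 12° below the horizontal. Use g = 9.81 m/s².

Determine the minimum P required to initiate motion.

P ≈ 492 N

N = m g + P sin α (the push presses the casting into the horizontal surface).
At impending slip, P cos α = μ_s N = μ_s (m g + P sin α).
Solving: P (cos α − μ_s sin α) = μ_s m g → P = 0.65×638/(cos 12° − 0.65 sin 12°) = 414/0.843 = 492 N.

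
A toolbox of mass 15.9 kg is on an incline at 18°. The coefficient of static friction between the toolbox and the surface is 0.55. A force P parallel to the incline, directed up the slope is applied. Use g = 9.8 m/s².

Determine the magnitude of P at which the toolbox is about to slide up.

At impending motion up the slope, friction acts down-slope at its limit: f = μ_s N.
P is parallel to the surface, so N = m g cos θ = 148 N.
Along the incline: P = m g sin θ + μ_s N = 48.2 + 0.55×148 = 130 N.

P ≈ 130 N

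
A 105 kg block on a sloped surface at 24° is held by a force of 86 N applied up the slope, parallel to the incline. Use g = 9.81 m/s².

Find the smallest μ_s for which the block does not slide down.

μ_s,min ≈ 0.354

N = m g cos θ = 941 N.
Friction must make up the shortfall along the incline: f = m g sin θ − P = 419 − 86 = 333 N.
At the threshold f = μ_s N, so μ_s,min = 333/941 = 0.354.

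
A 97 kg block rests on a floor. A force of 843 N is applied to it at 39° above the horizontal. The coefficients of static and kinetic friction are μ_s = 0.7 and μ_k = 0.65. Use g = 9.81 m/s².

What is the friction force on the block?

f ≈ 274 N

N = m g − P sin α = 951.6 − 843×sin 39° = 421.1 N.
Horizontally, friction must balance P cos α = 655.1 N.
μ_s N = 0.7 × 421.1 = 294.7 N.
655.1 > 294.7 N → the block slides; f = μ_k N = 0.65×421.1 = 274 N.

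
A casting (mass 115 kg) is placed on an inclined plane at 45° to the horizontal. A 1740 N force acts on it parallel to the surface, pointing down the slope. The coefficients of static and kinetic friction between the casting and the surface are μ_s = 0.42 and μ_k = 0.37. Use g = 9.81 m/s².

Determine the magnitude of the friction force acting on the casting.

The normal reaction is N = m g cos θ = 797.7 N.
Parallel to the incline, ΣF = 0 gives f = m g sin θ + P = 797.7 + 1740 = 2538 N (up-slope positive).
Static friction can supply at most μ_s N = 335 N.
Since |2538| > 335 N, static friction cannot hold it; the casting slides down the incline and kinetic friction applies: f = μ_k N = 0.37 × 797.7 = 295 N.

f ≈ 295 N (up the incline)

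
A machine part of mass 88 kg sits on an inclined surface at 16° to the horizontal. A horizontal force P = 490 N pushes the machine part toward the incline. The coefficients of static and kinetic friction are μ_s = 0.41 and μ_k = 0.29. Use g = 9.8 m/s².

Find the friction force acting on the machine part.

Normal direction: N = m g cos θ + P sin θ = 964.1 N.
Parallel to the incline: P cos θ − m g sin θ = 471 − 237.7 = 233.3 N; the friction needed to balance this is 233.3 N acting down the slope.
Maximum static friction: μ_s N = 0.41 × 964.1 = 395.3 N.
Since 233.3 N is within the 395.3 N limit, the machine part stays put and friction is exactly 233 N.

f ≈ 233 N (down the incline)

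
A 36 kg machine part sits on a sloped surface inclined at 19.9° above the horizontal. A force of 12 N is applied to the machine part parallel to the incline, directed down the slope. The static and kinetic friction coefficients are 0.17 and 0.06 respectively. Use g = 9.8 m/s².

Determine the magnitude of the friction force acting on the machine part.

f ≈ 19.9 N (up the incline)

The normal reaction is N = m g cos θ = 331.7 N.
The friction needed for equilibrium is m g sin θ + P = 120.1 + 12 = 132.1 N, measured positive up-slope.
Static friction can supply at most μ_s N = 56.39 N.
Since |132.1| > 56.39 N, static friction cannot hold it; the machine part slides down the incline and kinetic friction applies: f = μ_k N = 0.06 × 331.7 = 19.9 N.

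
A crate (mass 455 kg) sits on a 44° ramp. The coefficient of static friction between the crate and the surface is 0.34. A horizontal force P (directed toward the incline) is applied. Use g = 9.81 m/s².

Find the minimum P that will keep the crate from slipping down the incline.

The crate tends to slide down (tan θ > μ_s), so at the point of impending slip friction acts up-slope at its limit: f = μ_s N.
Perpendicular to the incline: N = m g cos θ + P sin θ.
Along the incline: P cos θ + μ_s N = m g sin θ, i.e. P cos θ + μ_s (m g cos θ + P sin θ) = m g sin θ.
Solving, P (cos θ + μ_s sin θ) = m g (sin θ − μ_s cos θ), so P = 4460×0.4501/0.9555 = 2100 N.

P_min ≈ 2100 N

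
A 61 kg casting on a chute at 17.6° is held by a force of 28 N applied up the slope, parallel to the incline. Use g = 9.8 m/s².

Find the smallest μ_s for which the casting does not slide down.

N = m g cos θ = 569.8 N.
Friction must make up the shortfall along the incline: f = m g sin θ − P = 180.8 − 28 = 152.8 N.
At the threshold f = μ_s N, so μ_s,min = 152.8/569.8 = 0.268.

μ_s,min ≈ 0.268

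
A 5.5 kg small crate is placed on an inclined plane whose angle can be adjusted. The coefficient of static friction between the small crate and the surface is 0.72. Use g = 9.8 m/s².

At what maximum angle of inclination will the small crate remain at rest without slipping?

At the slip threshold, m g sin θ = μ_s · m g cos θ, so tan θ = μ_s.
θ_max = arctan(0.72) = 35.8°.

θ_max ≈ 35.8°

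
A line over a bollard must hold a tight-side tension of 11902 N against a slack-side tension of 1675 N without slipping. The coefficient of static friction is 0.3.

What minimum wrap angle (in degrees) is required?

β_min ≈ 375°

T₂/T₁ = e^{μβ} → β = ln(T₂/T₁)/μ.
β = ln(11902/1675)/0.3 = 1.961/0.3 = 6.536 rad.
In degrees: β = 6.536 × 180/π = 375°.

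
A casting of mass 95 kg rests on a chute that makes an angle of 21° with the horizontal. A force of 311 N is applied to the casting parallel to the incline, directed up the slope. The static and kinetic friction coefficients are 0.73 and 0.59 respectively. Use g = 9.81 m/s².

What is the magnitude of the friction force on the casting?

f ≈ 23 N (up the incline)

Normal force: N = m g cos θ = 95 × 9.81 × cos 21° = 870.1 N.
Parallel to the incline, ΣF = 0 gives f = m g sin θ − P = 334 − 311 = 22.98 N (up-slope positive).
Maximum static friction available: μ_s N = 0.73 × 870.1 = 635.1 N.
Since |22.98| ≤ 635.1 N, static friction is sufficient; f equals the required value, not μ_s N.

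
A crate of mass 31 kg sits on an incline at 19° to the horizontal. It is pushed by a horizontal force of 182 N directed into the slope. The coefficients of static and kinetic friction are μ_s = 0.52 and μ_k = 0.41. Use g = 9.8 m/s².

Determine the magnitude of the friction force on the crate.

Resolve perpendicular to the incline: N = m g cos θ + P sin θ = 31×9.8×cos 19° + 182×sin 19° = 346.5 N.
Parallel to the incline: P cos θ − m g sin θ = 172.1 − 98.91 = 73.18 N; the friction needed to balance this is 73.18 N acting down the slope.
Maximum static friction: μ_s N = 0.52 × 346.5 = 180.2 N.
|f_req| = 73.18 ≤ 180.2 N → the crate is in equilibrium; friction equals the required value.

f ≈ 73.2 N (down the incline)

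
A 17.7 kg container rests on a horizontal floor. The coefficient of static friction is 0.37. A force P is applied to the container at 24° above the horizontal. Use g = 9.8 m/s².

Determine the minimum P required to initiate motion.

N = m g − P sin α (the pull lifts the container).
At impending slip, P cos α = μ_s N = μ_s (m g − P sin α).
Solving: P (cos α + μ_s sin α) = μ_s m g → P = 0.37×173/(cos 24° + 0.37 sin 24°) = 64.2/1.064 = 60.3 N.

P ≈ 60.3 N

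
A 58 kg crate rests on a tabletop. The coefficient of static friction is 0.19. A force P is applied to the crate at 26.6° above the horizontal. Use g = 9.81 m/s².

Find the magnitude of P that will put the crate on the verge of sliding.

P ≈ 110 N

N = m g − P sin α (the pull lifts the crate).
At impending slip, P cos α = μ_s N = μ_s (m g − P sin α).
Solving: P (cos α + μ_s sin α) = μ_s m g → P = 0.19×569/(cos 26.6° + 0.19 sin 26.6°) = 108/0.9792 = 110 N.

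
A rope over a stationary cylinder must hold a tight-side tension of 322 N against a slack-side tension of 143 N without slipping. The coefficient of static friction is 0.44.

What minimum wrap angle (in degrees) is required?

β_min ≈ 106°

T₂/T₁ = e^{μβ} → β = ln(T₂/T₁)/μ.
β = ln(322/143)/0.44 = 0.8117/0.44 = 1.845 rad.
In degrees: β = 1.845 × 180/π = 106°.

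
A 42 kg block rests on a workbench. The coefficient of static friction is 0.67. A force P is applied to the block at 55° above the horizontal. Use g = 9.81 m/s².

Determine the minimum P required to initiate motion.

P ≈ 246 N

N = m g − P sin α (the pull lifts the block).
At impending slip, P cos α = μ_s N = μ_s (m g − P sin α).
Solving: P (cos α + μ_s sin α) = μ_s m g → P = 0.67×412/(cos 55° + 0.67 sin 55°) = 276/1.122 = 246 N.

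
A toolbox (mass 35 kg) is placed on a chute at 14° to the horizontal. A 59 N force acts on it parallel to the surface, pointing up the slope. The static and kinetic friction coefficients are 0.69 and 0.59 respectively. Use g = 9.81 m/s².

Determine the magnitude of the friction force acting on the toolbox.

f ≈ 24.1 N (up the incline)

The normal reaction is N = m g cos θ = 333.2 N.
For equilibrium along the incline the friction force must supply f = m g sin θ − P = 83.06 − 59 = 24.06 N (positive meaning up-slope).
Static friction can supply at most μ_s N = 229.9 N.
Since |24.06| ≤ 229.9 N, static friction is sufficient; f equals the required value, not μ_s N.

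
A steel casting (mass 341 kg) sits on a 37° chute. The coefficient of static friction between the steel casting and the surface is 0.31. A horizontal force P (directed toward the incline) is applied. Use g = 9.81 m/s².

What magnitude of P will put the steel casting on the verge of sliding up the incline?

At impending motion up the slope, friction acts down-slope at its limit: f = μ_s N.
Perpendicular to the incline: N = m g cos θ + P sin θ.
Along the incline: P cos θ = m g sin θ + μ_s N = m g sin θ + μ_s (m g cos θ + P sin θ).
Solving, P (cos θ − μ_s sin θ) = m g (sin θ + μ_s cos θ), so P = 341×9.81×(sin 37° + 0.31 cos 37°)/(cos 37° − 0.31 sin 37°) = 3350×0.8494/0.6121 = 4640 N.

P ≈ 4640 N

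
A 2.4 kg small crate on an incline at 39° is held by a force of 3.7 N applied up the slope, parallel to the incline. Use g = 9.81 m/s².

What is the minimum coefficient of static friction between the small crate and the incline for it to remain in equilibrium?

μ_s,min ≈ 0.608

N = m g cos θ = 18.3 N.
Friction must make up the shortfall along the incline: f = m g sin θ − P = 14.82 − 3.7 = 11.12 N.
At the threshold f = μ_s N, so μ_s,min = 11.12/18.3 = 0.608.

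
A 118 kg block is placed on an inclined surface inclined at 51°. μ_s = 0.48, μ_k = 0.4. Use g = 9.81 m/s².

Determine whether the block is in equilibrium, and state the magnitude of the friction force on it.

f ≈ 291 N

N = m g cos θ = 728 N.
Down-slope weight component: m g sin θ = 900 N.
μ_s N = 350 N.
900 > 350 N, so it slides; kinetic friction f = μ_k N = 0.4×728 = 291 N.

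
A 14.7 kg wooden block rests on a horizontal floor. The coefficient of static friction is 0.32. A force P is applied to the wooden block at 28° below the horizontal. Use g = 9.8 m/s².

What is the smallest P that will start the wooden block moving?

P ≈ 62.9 N

N = m g + P sin α (the push presses the wooden block into the horizontal floor).
At impending slip, P cos α = μ_s N = μ_s (m g + P sin α).
Solving: P (cos α − μ_s sin α) = μ_s m g → P = 0.32×144/(cos 28° − 0.32 sin 28°) = 46.1/0.7327 = 62.9 N.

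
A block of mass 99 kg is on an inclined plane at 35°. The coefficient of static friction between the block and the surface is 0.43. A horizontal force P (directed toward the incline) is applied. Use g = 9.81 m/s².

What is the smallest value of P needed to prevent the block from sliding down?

The block tends to slide down (tan θ > μ_s), so at the point of impending slip friction acts up-slope at its limit: f = μ_s N.
Perpendicular to the incline: N = m g cos θ + P sin θ.
Along the incline: P cos θ + μ_s N = m g sin θ, i.e. P cos θ + μ_s (m g cos θ + P sin θ) = m g sin θ.
Solving, P (cos θ + μ_s sin θ) = m g (sin θ − μ_s cos θ), so P = 971×0.2213/1.066 = 202 N.

P_min ≈ 202 N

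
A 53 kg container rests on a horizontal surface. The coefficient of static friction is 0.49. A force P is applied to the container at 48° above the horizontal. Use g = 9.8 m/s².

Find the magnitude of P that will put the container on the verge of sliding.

N = m g − P sin α (the pull lifts the container).
At impending slip, P cos α = μ_s N = μ_s (m g − P sin α).
Solving: P (cos α + μ_s sin α) = μ_s m g → P = 0.49×519/(cos 48° + 0.49 sin 48°) = 255/1.033 = 246 N.

P ≈ 246 N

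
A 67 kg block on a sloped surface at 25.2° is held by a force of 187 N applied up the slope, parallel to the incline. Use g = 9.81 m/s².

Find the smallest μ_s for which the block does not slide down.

μ_s,min ≈ 0.156

N = m g cos θ = 594.7 N.
Friction must make up the shortfall along the incline: f = m g sin θ − P = 279.9 − 187 = 92.85 N.
At the threshold f = μ_s N, so μ_s,min = 92.85/594.7 = 0.156.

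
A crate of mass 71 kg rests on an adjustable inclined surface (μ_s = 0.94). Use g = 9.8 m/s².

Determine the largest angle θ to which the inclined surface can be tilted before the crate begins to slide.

θ_max ≈ 43.2°

At the slip threshold, m g sin θ = μ_s · m g cos θ, so tan θ = μ_s.
θ_max = arctan(0.94) = 43.2°.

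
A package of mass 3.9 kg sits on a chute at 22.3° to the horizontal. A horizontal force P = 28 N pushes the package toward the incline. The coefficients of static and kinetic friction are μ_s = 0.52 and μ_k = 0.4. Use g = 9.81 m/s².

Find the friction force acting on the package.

Normal direction: N = m g cos θ + P sin θ = 46.02 N.
Along the incline, the net driving force (taking up-slope positive) is P cos θ − m g sin θ = 25.91 − 14.52 = 11.39 N, so equilibrium requires friction f = -11.39 N (down-slope).
The limit of static friction is μ_s N = 23.93 N.
|f_req| = 11.39 ≤ 23.93 N → the package is in equilibrium; friction equals the required value.

f ≈ 11.4 N (down the incline)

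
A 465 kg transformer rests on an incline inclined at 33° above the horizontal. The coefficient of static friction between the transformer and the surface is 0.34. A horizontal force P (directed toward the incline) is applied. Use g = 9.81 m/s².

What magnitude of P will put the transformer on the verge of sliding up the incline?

At impending motion up the slope, friction acts down-slope at its limit: f = μ_s N.
Perpendicular to the incline: N = m g cos θ + P sin θ.
Along the incline: P cos θ = m g sin θ + μ_s N = m g sin θ + μ_s (m g cos θ + P sin θ).
Solving, P (cos θ − μ_s sin θ) = m g (sin θ + μ_s cos θ), so P = 465×9.81×(sin 33° + 0.34 cos 33°)/(cos 33° − 0.34 sin 33°) = 4560×0.8298/0.6535 = 5790 N.

P ≈ 5790 N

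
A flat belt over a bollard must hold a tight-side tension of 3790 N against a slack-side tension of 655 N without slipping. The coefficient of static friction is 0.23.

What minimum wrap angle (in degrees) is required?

β_min ≈ 437°

T₂/T₁ = e^{μβ} → β = ln(T₂/T₁)/μ.
β = ln(3790/655)/0.23 = 1.755/0.23 = 7.633 rad.
In degrees: β = 7.633 × 180/π = 437°.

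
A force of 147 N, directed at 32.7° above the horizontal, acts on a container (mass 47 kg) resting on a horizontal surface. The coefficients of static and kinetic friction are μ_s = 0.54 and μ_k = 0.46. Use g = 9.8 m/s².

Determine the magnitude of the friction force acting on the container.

The vertical component of P reduces the normal force: N = m g − P sin α = 460.6 − 79.42 = 381.2 N.
Horizontally, friction must balance P cos α = 123.7 N.
The static-friction limit is μ_s N = 205.8 N.
Since 123.7 N does not exceed the limit, the container stays at rest and f = 124 N.

f ≈ 124 N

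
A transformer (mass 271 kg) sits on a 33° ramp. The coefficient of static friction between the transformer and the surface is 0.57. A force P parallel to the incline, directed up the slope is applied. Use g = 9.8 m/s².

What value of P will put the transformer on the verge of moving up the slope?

P ≈ 2720 N

At impending motion up the slope, friction acts down-slope at its limit: f = μ_s N.
P is parallel to the surface, so N = m g cos θ = 2230 N.
Along the incline: P = m g sin θ + μ_s N = 1450 + 0.57×2230 = 2720 N.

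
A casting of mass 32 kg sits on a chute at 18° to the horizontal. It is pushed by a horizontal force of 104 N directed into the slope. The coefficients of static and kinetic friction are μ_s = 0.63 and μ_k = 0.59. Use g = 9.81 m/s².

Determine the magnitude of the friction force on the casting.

The horizontal push has a component P sin θ into the surface, so N = m g cos θ + P sin θ = 298.6 + 32.14 = 330.7 N.
Parallel to the incline: P cos θ − m g sin θ = 98.91 − 97.01 = 1.903 N; the friction needed to balance this is 1.903 N acting down the slope.
The limit of static friction is μ_s N = 208.3 N.
Since 1.903 N is within the 208.3 N limit, the casting stays put and friction is exactly 1.9 N.

f ≈ 1.9 N (down the incline)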